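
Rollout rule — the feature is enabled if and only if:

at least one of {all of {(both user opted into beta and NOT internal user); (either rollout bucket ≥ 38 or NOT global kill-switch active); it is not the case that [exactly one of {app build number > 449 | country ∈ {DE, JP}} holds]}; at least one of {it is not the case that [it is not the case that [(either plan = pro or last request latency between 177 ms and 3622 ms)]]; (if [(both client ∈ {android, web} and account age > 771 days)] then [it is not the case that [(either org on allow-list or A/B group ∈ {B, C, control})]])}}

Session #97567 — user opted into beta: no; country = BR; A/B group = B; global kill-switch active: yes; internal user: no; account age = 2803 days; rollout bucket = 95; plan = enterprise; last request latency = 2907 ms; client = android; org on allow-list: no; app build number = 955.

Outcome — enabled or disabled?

Atomic conditions:
  user opted into beta: no → false
  NOT internal user: no → true
  rollout bucket ≥ 38: 95 ≥ 38 is true
  NOT global kill-switch active: yes → false
  app build number > 449: 955 > 449 is true
  country ∈ {DE, JP}: BR is not in the set → false
  plan = pro: enterprise == pro is false
  last request latency between 177 ms and 3622 ms: 2907 in [177, 3622] is true
  client ∈ {android, web}: android is in the set → true
  account age > 771 days: 2803 > 771 is true
  org on allow-list: no → false
  A/B group ∈ {B, C, control}: B is in the set → true
Combine:
[1.1] false AND true = false
[1.2] true OR false = true
[1.3.1] exactly-one(true, false) = true
[1.3] NOT true = false
[1] false AND true AND false = false
[2.1.1.1] false OR true = true
[2.1.1] NOT true = false
[2.1] NOT false = true
[2.2.1] true AND true = true
[2.2.2.1] false OR true = true
[2.2.2] NOT true = false
[2.2] true → false = false
[2] true OR false = true
[root] false OR true = true
Overall: true → enabled

Enabled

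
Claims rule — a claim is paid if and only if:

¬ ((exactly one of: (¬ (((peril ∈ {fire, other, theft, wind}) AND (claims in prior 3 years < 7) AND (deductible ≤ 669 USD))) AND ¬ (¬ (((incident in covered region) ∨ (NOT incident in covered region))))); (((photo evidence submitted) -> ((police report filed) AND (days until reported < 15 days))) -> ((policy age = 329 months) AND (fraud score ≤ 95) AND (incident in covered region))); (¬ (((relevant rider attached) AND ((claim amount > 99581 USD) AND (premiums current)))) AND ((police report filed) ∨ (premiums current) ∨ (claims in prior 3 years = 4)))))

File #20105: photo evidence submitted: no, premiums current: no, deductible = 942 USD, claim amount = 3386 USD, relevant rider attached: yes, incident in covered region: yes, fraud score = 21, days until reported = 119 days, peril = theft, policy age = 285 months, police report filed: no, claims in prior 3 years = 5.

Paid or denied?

Denied

Atomic conditions:
  peril ∈ {fire, other, theft, wind}: theft is in the set → true
  claims in prior 3 years < 7: 5 < 7 is true
  deductible ≤ 669 USD: 942 ≤ 669 is false
  incident in covered region: yes → true
  NOT incident in covered region: yes → false
  photo evidence submitted: no → false
  police report filed: no → false
  days until reported < 15 days: 119 < 15 is false
  policy age = 329 months: 285 == 329 is false
  fraud score ≤ 95: 21 ≤ 95 is true
  relevant rider attached: yes → true
  claim amount > 99581 USD: 3386 > 99581 is false
  premiums current: no → false
  claims in prior 3 years = 4: 5 == 4 is false
Combine:
[1.1.1.1] true AND true AND false = false
[1.1.1] NOT false = true
[1.1.2.1.1] true OR false = true
[1.1.2.1] NOT true = false
[1.1.2] NOT false = true
[1.1] true AND true = true
[1.2.1.2] false AND false = false
[1.2.1] false → false (antecedent false ⇒ implication holds) = true
[1.2.2] false AND true AND true = false
[1.2] true → false = false
[1.3.1.1.2] false AND false = false
[1.3.1.1] true AND false = false
[1.3.1] NOT false = true
[1.3.2] false OR false OR false = false
[1.3] true AND false = false
[1] exactly-one(true, false, false) = true
[root] NOT true = false
Overall: false → denied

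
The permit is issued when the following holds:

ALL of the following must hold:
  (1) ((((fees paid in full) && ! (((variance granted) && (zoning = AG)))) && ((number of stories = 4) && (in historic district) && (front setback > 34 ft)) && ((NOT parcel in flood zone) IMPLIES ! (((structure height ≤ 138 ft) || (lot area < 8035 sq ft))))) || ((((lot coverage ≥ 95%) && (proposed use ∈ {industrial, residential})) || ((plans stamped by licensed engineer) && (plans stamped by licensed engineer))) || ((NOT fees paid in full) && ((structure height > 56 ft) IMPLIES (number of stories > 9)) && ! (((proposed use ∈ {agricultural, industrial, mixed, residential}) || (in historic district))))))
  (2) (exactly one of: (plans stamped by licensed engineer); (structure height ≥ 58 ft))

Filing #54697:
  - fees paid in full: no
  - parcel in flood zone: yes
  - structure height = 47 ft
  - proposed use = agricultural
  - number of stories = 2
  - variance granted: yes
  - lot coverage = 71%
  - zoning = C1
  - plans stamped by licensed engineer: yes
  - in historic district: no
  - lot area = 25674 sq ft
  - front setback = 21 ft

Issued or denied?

Atomic conditions:
  fees paid in full: no → false
  variance granted: yes → true
  zoning = AG: C1 == AG is false
  number of stories = 4: 2 == 4 is false
  in historic district: no → false
  front setback > 34 ft: 21 > 34 is false
  NOT parcel in flood zone: yes → false
  structure height ≤ 138 ft: 47 ≤ 138 is true
  lot area < 8035 sq ft: 25674 < 8035 is false
  lot coverage ≥ 95%: 71 ≥ 95 is false
  proposed use ∈ {industrial, residential}: agricultural is not in the set → false
  plans stamped by licensed engineer: yes → true
  NOT fees paid in full: no → true
  structure height > 56 ft: 47 > 56 is false
  number of stories > 9: 2 > 9 is false
  proposed use ∈ {agricultural, industrial, mixed, residential}: agricultural is in the set → true
  structure height ≥ 58 ft: 47 ≥ 58 is false
Combine:
[1.1.1.2.1] true AND false = false
[1.1.1.2] NOT false = true
[1.1.1] false AND true = false
[1.1.2] false AND false AND false = false
[1.1.3.2.1] true OR false = true
[1.1.3.2] NOT true = false
[1.1.3] false → false (antecedent false ⇒ implication holds) = true
[1.1] false AND false AND true = false
[1.2.1.1] false AND false = false
[1.2.1.2] true AND true = true
[1.2.1] false OR true = true
[1.2.2.2] false → false (antecedent false ⇒ implication holds) = true
[1.2.2.3.1] true OR false = true
[1.2.2.3] NOT true = false
[1.2.2] true AND true AND false = false
[1.2] true OR false = true
[1] false OR true = true
[2] exactly-one(true, false) = true
[root] true AND true = true
Overall: true → issued

Issued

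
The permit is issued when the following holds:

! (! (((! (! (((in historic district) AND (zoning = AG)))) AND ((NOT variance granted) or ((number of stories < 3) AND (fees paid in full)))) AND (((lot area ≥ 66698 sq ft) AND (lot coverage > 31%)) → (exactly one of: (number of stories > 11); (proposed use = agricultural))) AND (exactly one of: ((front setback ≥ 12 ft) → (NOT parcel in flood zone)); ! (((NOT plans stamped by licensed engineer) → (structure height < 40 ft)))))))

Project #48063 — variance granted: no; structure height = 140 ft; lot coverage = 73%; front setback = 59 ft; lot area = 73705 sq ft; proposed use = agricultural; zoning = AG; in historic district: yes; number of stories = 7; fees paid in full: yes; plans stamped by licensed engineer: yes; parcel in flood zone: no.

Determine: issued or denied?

Issued

Atomic conditions:
  in historic district: yes → true
  zoning = AG: AG == AG is true
  NOT variance granted: no → true
  number of stories < 3: 7 < 3 is false
  fees paid in full: yes → true
  lot area ≥ 66698 sq ft: 73705 ≥ 66698 is true
  lot coverage > 31%: 73 > 31 is true
  number of stories > 11: 7 > 11 is false
  proposed use = agricultural: agricultural == agricultural is true
  front setback ≥ 12 ft: 59 ≥ 12 is true
  NOT parcel in flood zone: no → true
  NOT plans stamped by licensed engineer: yes → false
  structure height < 40 ft: 140 < 40 is false
Combine:
[1.1.1.1.1.1] true AND true = true
[1.1.1.1.1] NOT true = false
[1.1.1.1] NOT false = true
[1.1.1.2.2] false AND true = false
[1.1.1.2] true OR false = true
[1.1.1] true AND true = true
[1.1.2.1] true AND true = true
[1.1.2.2] exactly-one(false, true) = true
[1.1.2] true → true = true
[1.1.3.1] true → true = true
[1.1.3.2.1] false → false (antecedent false ⇒ implication holds) = true
[1.1.3.2] NOT true = false
[1.1.3] exactly-one(true, false) = true
[1.1] true AND true AND true = true
[1] NOT true = false
[root] NOT false = true
Overall: true → issued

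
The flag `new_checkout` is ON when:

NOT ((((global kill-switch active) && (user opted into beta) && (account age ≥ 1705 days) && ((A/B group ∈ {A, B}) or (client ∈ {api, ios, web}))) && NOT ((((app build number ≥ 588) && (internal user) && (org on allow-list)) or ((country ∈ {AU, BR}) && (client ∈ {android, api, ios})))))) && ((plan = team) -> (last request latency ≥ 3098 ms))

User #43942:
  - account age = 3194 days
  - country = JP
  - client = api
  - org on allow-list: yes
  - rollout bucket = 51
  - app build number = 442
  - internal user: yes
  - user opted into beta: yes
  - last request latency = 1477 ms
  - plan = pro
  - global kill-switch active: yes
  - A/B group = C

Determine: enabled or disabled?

Atomic conditions:
  global kill-switch active: yes → true
  user opted into beta: yes → true
  account age ≥ 1705 days: 3194 ≥ 1705 is true
  A/B group ∈ {A, B}: C is not in the set → false
  client ∈ {api, ios, web}: api is in the set → true
  app build number ≥ 588: 442 ≥ 588 is false
  internal user: yes → true
  org on allow-list: yes → true
  country ∈ {AU, BR}: JP is not in the set → false
  client ∈ {android, api, ios}: api is in the set → true
  plan = team: pro == team is false
  last request latency ≥ 3098 ms: 1477 ≥ 3098 is false
Combine:
[1.1.1.4] false OR true = true
[1.1.1] true AND true AND true AND true = true
[1.1.2.1.1] false AND true AND true = false
[1.1.2.1.2] false AND true = false
[1.1.2.1] false OR false = false
[1.1.2] NOT false = true
[1.1] true AND true = true
[1] NOT true = false
[2] false → false (antecedent false ⇒ implication holds) = true
[root] false AND true = false
Overall: false → disabled

Disabled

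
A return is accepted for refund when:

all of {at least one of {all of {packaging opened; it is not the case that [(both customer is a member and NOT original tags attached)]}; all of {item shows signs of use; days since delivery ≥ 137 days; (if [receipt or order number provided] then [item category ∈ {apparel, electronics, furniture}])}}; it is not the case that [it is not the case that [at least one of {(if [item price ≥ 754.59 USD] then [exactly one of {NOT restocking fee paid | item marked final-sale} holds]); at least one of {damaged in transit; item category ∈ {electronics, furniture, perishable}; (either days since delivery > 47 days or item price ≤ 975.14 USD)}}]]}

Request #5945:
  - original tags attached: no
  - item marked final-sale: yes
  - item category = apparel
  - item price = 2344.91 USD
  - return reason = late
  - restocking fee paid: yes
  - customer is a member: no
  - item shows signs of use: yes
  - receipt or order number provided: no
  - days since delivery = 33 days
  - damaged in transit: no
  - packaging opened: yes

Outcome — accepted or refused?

Accepted

Atomic conditions:
  packaging opened: yes → true
  customer is a member: no → false
  NOT original tags attached: no → true
  item shows signs of use: yes → true
  days since delivery ≥ 137 days: 33 ≥ 137 is false
  receipt or order number provided: no → false
  item category ∈ {apparel, electronics, furniture}: apparel is in the set → true
  item price ≥ 754.59 USD: 2344.91 ≥ 754.59 is true
  NOT restocking fee paid: yes → false
  item marked final-sale: yes → true
  damaged in transit: no → false
  item category ∈ {electronics, furniture, perishable}: apparel is not in the set → false
  days since delivery > 47 days: 33 > 47 is false
  item price ≤ 975.14 USD: 2344.91 ≤ 975.14 is false
Combine:
[1.1.2.1] false AND true = false
[1.1.2] NOT false = true
[1.1] true AND true = true
[1.2.3] false → true (antecedent false ⇒ implication holds) = true
[1.2] true AND false AND true = false
[1] true OR false = true
[2.1.1.1.2] exactly-one(false, true) = true
[2.1.1.1] true → true = true
[2.1.1.2.3] false OR false = false
[2.1.1.2] false OR false OR false = false
[2.1.1] true OR false = true
[2.1] NOT true = false
[2] NOT false = true
[root] true AND true = true
Overall: true → accepted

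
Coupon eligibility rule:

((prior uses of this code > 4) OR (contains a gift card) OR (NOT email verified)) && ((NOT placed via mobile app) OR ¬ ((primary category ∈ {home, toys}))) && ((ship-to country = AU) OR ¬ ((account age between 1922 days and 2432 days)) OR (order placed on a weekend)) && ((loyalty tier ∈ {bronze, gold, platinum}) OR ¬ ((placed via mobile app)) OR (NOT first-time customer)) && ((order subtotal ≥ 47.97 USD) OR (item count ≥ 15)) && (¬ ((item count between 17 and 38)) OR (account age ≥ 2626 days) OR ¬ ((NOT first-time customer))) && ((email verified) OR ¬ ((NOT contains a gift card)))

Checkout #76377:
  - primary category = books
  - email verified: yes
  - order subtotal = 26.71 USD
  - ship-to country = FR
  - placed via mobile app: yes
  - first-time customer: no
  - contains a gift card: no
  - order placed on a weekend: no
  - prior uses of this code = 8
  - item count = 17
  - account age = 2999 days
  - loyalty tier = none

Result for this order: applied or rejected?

Atomic conditions:
  prior uses of this code > 4: 8 > 4 is true
  contains a gift card: no → false
  NOT email verified: yes → false
  NOT placed via mobile app: yes → false
  primary category ∈ {home, toys}: books is not in the set → false
  ship-to country = AU: FR == AU is false
  account age between 1922 days and 2432 days: 2999 in [1922, 2432] is false
  order placed on a weekend: no → false
  loyalty tier ∈ {bronze, gold, platinum}: none is not in the set → false
  placed via mobile app: yes → true
  NOT first-time customer: no → true
  order subtotal ≥ 47.97 USD: 26.71 ≥ 47.97 is false
  item count ≥ 15: 17 ≥ 15 is true
  item count between 17 and 38: 17 in [17, 38] is true
  account age ≥ 2626 days: 2999 ≥ 2626 is true
  email verified: yes → true
  NOT contains a gift card: no → true
Combine:
[1] true OR false OR false = true
[2.2] NOT false = true
[2] false OR true = true
[3.2] NOT false = true
[3] false OR true OR false = true
[4.2] NOT true = false
[4] false OR false OR true = true
[5] false OR true = true
[6.1] NOT true = false
[6.3] NOT true = false
[6] false OR true OR false = true
[7.2] NOT true = false
[7] true OR false = true
[root] true AND true AND true AND true AND true AND true AND true = true
Overall: true → applied

Applied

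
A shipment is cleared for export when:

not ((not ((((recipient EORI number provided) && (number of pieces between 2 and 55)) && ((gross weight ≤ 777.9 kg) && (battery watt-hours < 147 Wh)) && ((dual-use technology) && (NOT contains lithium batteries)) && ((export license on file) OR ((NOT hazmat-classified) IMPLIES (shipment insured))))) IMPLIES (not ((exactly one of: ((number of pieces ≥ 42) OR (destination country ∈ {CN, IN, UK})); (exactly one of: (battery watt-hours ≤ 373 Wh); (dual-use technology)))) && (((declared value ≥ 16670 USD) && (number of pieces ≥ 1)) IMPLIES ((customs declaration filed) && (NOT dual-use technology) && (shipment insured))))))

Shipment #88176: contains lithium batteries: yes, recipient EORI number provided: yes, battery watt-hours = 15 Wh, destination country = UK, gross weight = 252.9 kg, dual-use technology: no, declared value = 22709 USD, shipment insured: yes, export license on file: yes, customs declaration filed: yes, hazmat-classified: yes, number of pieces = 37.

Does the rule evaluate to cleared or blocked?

Blocked

Atomic conditions:
  recipient EORI number provided: yes → true
  number of pieces between 2 and 55: 37 in [2, 55] is true
  gross weight ≤ 777.9 kg: 252.9 ≤ 777.9 is true
  battery watt-hours < 147 Wh: 15 < 147 is true
  dual-use technology: no → false
  NOT contains lithium batteries: yes → false
  export license on file: yes → true
  NOT hazmat-classified: yes → false
  shipment insured: yes → true
  number of pieces ≥ 42: 37 ≥ 42 is false
  destination country ∈ {CN, IN, UK}: UK is in the set → true
  battery watt-hours ≤ 373 Wh: 15 ≤ 373 is true
  declared value ≥ 16670 USD: 22709 ≥ 16670 is true
  number of pieces ≥ 1: 37 ≥ 1 is true
  customs declaration filed: yes → true
  NOT dual-use technology: no → true
Combine:
[1.1.1.1] true AND true = true
[1.1.1.2] true AND true = true
[1.1.1.3] false AND false = false
[1.1.1.4.2] false → true (antecedent false ⇒ implication holds) = true
[1.1.1.4] true OR true = true
[1.1.1] true AND true AND false AND true = false
[1.1] NOT false = true
[1.2.1.1.1] false OR true = true
[1.2.1.1.2] exactly-one(true, false) = true
[1.2.1.1] exactly-one(true, true) = false
[1.2.1] NOT false = true
[1.2.2.1] true AND true = true
[1.2.2.2] true AND true AND true = true
[1.2.2] true → true = true
[1.2] true AND true = true
[1] true → true = true
[root] NOT true = false
Overall: false → blocked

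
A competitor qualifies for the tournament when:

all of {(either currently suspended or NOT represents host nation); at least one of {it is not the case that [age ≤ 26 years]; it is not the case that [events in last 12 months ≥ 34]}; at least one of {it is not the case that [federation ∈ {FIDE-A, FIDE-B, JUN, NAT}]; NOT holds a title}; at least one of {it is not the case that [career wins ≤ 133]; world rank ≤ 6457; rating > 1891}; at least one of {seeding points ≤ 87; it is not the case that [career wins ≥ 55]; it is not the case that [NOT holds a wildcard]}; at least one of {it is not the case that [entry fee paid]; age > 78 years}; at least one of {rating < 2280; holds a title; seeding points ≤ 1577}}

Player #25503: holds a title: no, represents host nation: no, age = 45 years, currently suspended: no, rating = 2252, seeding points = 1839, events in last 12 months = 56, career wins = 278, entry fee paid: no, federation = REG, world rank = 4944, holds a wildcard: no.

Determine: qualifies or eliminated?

Atomic conditions:
  currently suspended: no → false
  NOT represents host nation: no → true
  age ≤ 26 years: 45 ≤ 26 is false
  events in last 12 months ≥ 34: 56 ≥ 34 is true
  federation ∈ {FIDE-A, FIDE-B, JUN, NAT}: REG is not in the set → false
  NOT holds a title: no → true
  career wins ≤ 133: 278 ≤ 133 is false
  world rank ≤ 6457: 4944 ≤ 6457 is true
  rating > 1891: 2252 > 1891 is true
  seeding points ≤ 87: 1839 ≤ 87 is false
  career wins ≥ 55: 278 ≥ 55 is true
  NOT holds a wildcard: no → true
  entry fee paid: no → false
  age > 78 years: 45 > 78 is false
  rating < 2280: 2252 < 2280 is true
  holds a title: no → false
  seeding points ≤ 1577: 1839 ≤ 1577 is false
Combine:
[1] false OR true = true
[2.1] NOT false = true
[2.2] NOT true = false
[2] true OR false = true
[3.1] NOT false = true
[3] true OR true = true
[4.1] NOT false = true
[4] true OR true OR true = true
[5.2] NOT true = false
[5.3] NOT true = false
[5] false OR false OR false = false
[6.1] NOT false = true
[6] true OR false = true
[7] true OR false OR false = true
[root] true AND true AND true AND true AND false AND true AND true = false
Overall: false → eliminated

Eliminated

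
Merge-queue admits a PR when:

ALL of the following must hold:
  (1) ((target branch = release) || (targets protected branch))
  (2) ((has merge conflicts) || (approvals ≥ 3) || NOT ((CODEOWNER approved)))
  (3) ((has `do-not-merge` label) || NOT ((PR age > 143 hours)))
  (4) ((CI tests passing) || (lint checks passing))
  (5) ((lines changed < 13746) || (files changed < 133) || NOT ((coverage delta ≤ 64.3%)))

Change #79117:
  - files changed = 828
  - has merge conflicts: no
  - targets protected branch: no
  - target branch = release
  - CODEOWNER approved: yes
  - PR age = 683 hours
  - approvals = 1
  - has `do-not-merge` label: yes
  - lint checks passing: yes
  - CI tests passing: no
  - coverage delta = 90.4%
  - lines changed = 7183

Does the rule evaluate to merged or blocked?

Blocked

Atomic conditions:
  target branch = release: release == release is true
  targets protected branch: no → false
  has merge conflicts: no → false
  approvals ≥ 3: 1 ≥ 3 is false
  CODEOWNER approved: yes → true
  has `do-not-merge` label: yes → true
  PR age > 143 hours: 683 > 143 is true
  CI tests passing: no → false
  lint checks passing: yes → true
  lines changed < 13746: 7183 < 13746 is true
  files changed < 133: 828 < 133 is false
  coverage delta ≤ 64.3%: 90.4 ≤ 64.3 is false
Combine:
[1] true OR false = true
[2.3] NOT true = false
[2] false OR false OR false = false
[3.2] NOT true = false
[3] true OR false = true
[4] false OR true = true
[5.3] NOT false = true
[5] true OR false OR true = true
[root] true AND false AND true AND true AND true = false
Overall: false → blocked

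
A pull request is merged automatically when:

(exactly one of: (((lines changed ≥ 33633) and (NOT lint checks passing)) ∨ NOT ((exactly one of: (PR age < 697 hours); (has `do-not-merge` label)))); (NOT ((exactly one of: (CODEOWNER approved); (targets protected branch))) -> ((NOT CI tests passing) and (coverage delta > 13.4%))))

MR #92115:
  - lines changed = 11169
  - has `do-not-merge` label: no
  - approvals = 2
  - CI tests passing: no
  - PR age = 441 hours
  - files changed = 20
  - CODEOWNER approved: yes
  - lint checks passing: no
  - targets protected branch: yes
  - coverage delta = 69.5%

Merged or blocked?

Merged

Atomic conditions:
  lines changed ≥ 33633: 11169 ≥ 33633 is false
  NOT lint checks passing: no → true
  PR age < 697 hours: 441 < 697 is true
  has `do-not-merge` label: no → false
  CODEOWNER approved: yes → true
  targets protected branch: yes → true
  NOT CI tests passing: no → true
  coverage delta > 13.4%: 69.5 > 13.4 is true
Combine:
[1.1] false AND true = false
[1.2.1] exactly-one(true, false) = true
[1.2] NOT true = false
[1] false OR false = false
[2.1.1] exactly-one(true, true) = false
[2.1] NOT false = true
[2.2] true AND true = true
[2] true → true = true
[root] exactly-one(false, true) = true
Overall: true → merged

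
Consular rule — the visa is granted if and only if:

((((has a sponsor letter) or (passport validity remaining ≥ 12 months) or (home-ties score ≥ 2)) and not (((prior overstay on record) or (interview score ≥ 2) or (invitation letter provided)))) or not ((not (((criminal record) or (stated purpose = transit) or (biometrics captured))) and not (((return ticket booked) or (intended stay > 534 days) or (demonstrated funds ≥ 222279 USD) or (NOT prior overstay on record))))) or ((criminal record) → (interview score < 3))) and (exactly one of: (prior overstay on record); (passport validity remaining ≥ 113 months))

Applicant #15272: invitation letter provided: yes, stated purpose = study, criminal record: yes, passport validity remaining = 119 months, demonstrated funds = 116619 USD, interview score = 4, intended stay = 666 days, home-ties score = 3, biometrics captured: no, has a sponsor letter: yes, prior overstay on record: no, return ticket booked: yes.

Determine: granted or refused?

Granted

Atomic conditions:
  has a sponsor letter: yes → true
  passport validity remaining ≥ 12 months: 119 ≥ 12 is true
  home-ties score ≥ 2: 3 ≥ 2 is true
  prior overstay on record: no → false
  interview score ≥ 2: 4 ≥ 2 is true
  invitation letter provided: yes → true
  criminal record: yes → true
  stated purpose = transit: study == transit is false
  biometrics captured: no → false
  return ticket booked: yes → true
  intended stay > 534 days: 666 > 534 is true
  demonstrated funds ≥ 222279 USD: 116619 ≥ 222279 is false
  NOT prior overstay on record: no → true
  interview score < 3: 4 < 3 is false
  passport validity remaining ≥ 113 months: 119 ≥ 113 is true
Combine:
[1.1.1] true OR true OR true = true
[1.1.2.1] false OR true OR true = true
[1.1.2] NOT true = false
[1.1] true AND false = false
[1.2.1.1.1] true OR false OR false = true
[1.2.1.1] NOT true = false
[1.2.1.2.1] true OR true OR false OR true = true
[1.2.1.2] NOT true = false
[1.2.1] false AND false = false
[1.2] NOT false = true
[1.3] true → false = false
[1] false OR true OR false = true
[2] exactly-one(false, true) = true
[root] true AND true = true
Overall: true → granted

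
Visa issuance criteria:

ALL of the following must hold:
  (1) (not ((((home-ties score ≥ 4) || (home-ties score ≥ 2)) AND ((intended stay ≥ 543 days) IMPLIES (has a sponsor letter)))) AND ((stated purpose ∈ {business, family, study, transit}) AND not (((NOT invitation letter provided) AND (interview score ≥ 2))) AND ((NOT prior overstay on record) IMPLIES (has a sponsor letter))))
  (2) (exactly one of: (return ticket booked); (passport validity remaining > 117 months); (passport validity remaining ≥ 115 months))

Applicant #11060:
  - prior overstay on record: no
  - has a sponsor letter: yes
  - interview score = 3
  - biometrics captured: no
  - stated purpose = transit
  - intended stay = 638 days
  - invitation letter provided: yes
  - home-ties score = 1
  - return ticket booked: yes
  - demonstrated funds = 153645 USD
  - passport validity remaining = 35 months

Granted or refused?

Granted

Atomic conditions:
  home-ties score ≥ 4: 1 ≥ 4 is false
  home-ties score ≥ 2: 1 ≥ 2 is false
  intended stay ≥ 543 days: 638 ≥ 543 is true
  has a sponsor letter: yes → true
  stated purpose ∈ {business, family, study, transit}: transit is in the set → true
  NOT invitation letter provided: yes → false
  interview score ≥ 2: 3 ≥ 2 is true
  NOT prior overstay on record: no → true
  return ticket booked: yes → true
  passport validity remaining > 117 months: 35 > 117 is false
  passport validity remaining ≥ 115 months: 35 ≥ 115 is false
Combine:
[1.1.1.1] false OR false = false
[1.1.1.2] true → true = true
[1.1.1] false AND true = false
[1.1] NOT false = true
[1.2.2.1] false AND true = false
[1.2.2] NOT false = true
[1.2.3] true → true = true
[1.2] true AND true AND true = true
[1] true AND true = true
[2] exactly-one(true, false, false) = true
[root] true AND true = true
Overall: true → granted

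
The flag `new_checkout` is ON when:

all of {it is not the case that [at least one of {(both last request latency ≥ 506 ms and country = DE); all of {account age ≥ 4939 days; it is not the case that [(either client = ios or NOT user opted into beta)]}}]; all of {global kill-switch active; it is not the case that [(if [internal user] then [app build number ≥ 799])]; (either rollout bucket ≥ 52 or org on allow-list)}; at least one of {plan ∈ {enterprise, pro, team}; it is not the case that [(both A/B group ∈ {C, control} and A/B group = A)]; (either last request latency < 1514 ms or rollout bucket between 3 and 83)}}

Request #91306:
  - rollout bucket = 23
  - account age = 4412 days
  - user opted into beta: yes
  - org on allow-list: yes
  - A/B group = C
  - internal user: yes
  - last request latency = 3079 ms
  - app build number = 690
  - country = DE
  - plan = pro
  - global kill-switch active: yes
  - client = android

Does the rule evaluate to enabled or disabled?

Atomic conditions:
  last request latency ≥ 506 ms: 3079 ≥ 506 is true
  country = DE: DE == DE is true
  account age ≥ 4939 days: 4412 ≥ 4939 is false
  client = ios: android == ios is false
  NOT user opted into beta: yes → false
  global kill-switch active: yes → true
  internal user: yes → true
  app build number ≥ 799: 690 ≥ 799 is false
  rollout bucket ≥ 52: 23 ≥ 52 is false
  org on allow-list: yes → true
  plan ∈ {enterprise, pro, team}: pro is in the set → true
  A/B group ∈ {C, control}: C is in the set → true
  A/B group = A: C == A is false
  last request latency < 1514 ms: 3079 < 1514 is false
  rollout bucket between 3 and 83: 23 in [3, 83] is true
Combine:
[1.1.1] true AND true = true
[1.1.2.2.1] false OR false = false
[1.1.2.2] NOT false = true
[1.1.2] false AND true = false
[1.1] true OR false = true
[1] NOT true = false
[2.2.1] true → false = false
[2.2] NOT false = true
[2.3] false OR true = true
[2] true AND true AND true = true
[3.2.1] true AND false = false
[3.2] NOT false = true
[3.3] false OR true = true
[3] true OR true OR true = true
[root] false AND true AND true = false
Overall: false → disabled

Disabled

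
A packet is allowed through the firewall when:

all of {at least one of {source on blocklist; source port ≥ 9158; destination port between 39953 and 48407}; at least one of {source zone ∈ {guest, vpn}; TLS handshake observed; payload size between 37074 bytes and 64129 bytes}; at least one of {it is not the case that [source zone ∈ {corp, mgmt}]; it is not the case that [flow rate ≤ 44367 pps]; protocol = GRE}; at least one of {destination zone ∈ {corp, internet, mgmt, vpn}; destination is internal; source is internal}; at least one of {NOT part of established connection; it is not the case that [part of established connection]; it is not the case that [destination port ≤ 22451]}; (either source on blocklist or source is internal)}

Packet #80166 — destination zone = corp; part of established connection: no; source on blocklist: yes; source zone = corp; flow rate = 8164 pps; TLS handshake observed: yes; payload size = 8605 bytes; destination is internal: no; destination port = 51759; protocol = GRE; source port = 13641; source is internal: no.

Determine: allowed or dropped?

Allowed

Atomic conditions:
  source on blocklist: yes → true
  source port ≥ 9158: 13641 ≥ 9158 is true
  destination port between 39953 and 48407: 51759 in [39953, 48407] is false
  source zone ∈ {guest, vpn}: corp is not in the set → false
  TLS handshake observed: yes → true
  payload size between 37074 bytes and 64129 bytes: 8605 in [37074, 64129] is false
  source zone ∈ {corp, mgmt}: corp is in the set → true
  flow rate ≤ 44367 pps: 8164 ≤ 44367 is true
  protocol = GRE: GRE == GRE is true
  destination zone ∈ {corp, internet, mgmt, vpn}: corp is in the set → true
  destination is internal: no → false
  source is internal: no → false
  NOT part of established connection: no → true
  part of established connection: no → false
  destination port ≤ 22451: 51759 ≤ 22451 is false
Combine:
[1] true OR true OR false = true
[2] false OR true OR false = true
[3.1] NOT true = false
[3.2] NOT true = false
[3] false OR false OR true = true
[4] true OR false OR false = true
[5.2] NOT false = true
[5.3] NOT false = true
[5] true OR true OR true = true
[6] true OR false = true
[root] true AND true AND true AND true AND true AND true = true
Overall: true → allowed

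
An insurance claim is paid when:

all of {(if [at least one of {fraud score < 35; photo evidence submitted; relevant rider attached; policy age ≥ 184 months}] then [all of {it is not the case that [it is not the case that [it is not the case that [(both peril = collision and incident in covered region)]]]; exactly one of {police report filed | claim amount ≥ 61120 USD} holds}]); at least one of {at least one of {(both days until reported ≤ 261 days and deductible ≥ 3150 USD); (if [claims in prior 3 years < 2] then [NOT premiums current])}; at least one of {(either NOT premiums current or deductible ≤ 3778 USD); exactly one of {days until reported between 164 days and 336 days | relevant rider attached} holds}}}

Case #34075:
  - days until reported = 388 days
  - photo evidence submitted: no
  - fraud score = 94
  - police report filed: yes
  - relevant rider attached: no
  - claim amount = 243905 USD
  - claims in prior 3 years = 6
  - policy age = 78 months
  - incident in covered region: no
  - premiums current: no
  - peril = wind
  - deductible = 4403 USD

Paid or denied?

Atomic conditions:
  fraud score < 35: 94 < 35 is false
  photo evidence submitted: no → false
  relevant rider attached: no → false
  policy age ≥ 184 months: 78 ≥ 184 is false
  peril = collision: wind == collision is false
  incident in covered region: no → false
  police report filed: yes → true
  claim amount ≥ 61120 USD: 243905 ≥ 61120 is true
  days until reported ≤ 261 days: 388 ≤ 261 is false
  deductible ≥ 3150 USD: 4403 ≥ 3150 is true
  claims in prior 3 years < 2: 6 < 2 is false
  NOT premiums current: no → true
  deductible ≤ 3778 USD: 4403 ≤ 3778 is false
  days until reported between 164 days and 336 days: 388 in [164, 336] is false
Combine:
[1.1] false OR false OR false OR false = false
[1.2.1.1.1.1] false AND false = false
[1.2.1.1.1] NOT false = true
[1.2.1.1] NOT true = false
[1.2.1] NOT false = true
[1.2.2] exactly-one(true, true) = false
[1.2] true AND false = false
[1] false → false (antecedent false ⇒ implication holds) = true
[2.1.1] false AND true = false
[2.1.2] false → true (antecedent false ⇒ implication holds) = true
[2.1] false OR true = true
[2.2.1] true OR false = true
[2.2.2] exactly-one(false, false) = false
[2.2] true OR false = true
[2] true OR true = true
[root] true AND true = true
Overall: true → paid

Paid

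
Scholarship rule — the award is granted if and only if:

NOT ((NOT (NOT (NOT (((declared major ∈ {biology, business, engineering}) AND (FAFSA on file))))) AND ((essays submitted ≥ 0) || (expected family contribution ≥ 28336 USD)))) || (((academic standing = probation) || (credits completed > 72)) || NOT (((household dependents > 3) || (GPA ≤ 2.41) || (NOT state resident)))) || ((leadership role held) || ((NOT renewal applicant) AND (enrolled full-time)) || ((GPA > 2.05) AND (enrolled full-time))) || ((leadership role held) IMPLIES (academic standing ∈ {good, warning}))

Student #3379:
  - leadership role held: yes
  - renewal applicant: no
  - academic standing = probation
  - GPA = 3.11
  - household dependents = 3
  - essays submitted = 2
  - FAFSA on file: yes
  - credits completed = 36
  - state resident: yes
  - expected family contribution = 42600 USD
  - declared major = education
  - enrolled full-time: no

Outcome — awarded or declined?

Awarded

Atomic conditions:
  declared major ∈ {biology, business, engineering}: education is not in the set → false
  FAFSA on file: yes → true
  essays submitted ≥ 0: 2 ≥ 0 is true
  expected family contribution ≥ 28336 USD: 42600 ≥ 28336 is true
  academic standing = probation: probation == probation is true
  credits completed > 72: 36 > 72 is false
  household dependents > 3: 3 > 3 is false
  GPA ≤ 2.41: 3.11 ≤ 2.41 is false
  NOT state resident: yes → false
  leadership role held: yes → true
  NOT renewal applicant: no → true
  enrolled full-time: no → false
  GPA > 2.05: 3.11 > 2.05 is true
  academic standing ∈ {good, warning}: probation is not in the set → false
Combine:
[1.1.1.1.1.1] false AND true = false
[1.1.1.1.1] NOT false = true
[1.1.1.1] NOT true = false
[1.1.1] NOT false = true
[1.1.2] true OR true = true
[1.1] true AND true = true
[1] NOT true = false
[2.1] true OR false = true
[2.2.1] false OR false OR false = false
[2.2] NOT false = true
[2] true OR true = true
[3.2] true AND false = false
[3.3] true AND false = false
[3] true OR false OR false = true
[4] true → false = false
[root] false OR true OR true OR false = true
Overall: true → awarded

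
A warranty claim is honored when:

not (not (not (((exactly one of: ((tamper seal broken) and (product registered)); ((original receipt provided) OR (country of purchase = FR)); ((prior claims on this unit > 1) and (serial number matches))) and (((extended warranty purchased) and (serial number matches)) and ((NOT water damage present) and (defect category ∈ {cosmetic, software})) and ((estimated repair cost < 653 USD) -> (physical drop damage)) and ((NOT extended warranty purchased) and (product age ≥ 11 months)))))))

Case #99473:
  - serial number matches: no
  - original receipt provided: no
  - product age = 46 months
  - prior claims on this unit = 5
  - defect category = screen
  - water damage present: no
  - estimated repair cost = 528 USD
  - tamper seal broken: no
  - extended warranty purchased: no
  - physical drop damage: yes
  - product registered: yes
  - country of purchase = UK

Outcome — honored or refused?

Honored

Atomic conditions:
  tamper seal broken: no → false
  product registered: yes → true
  original receipt provided: no → false
  country of purchase = FR: UK == FR is false
  prior claims on this unit > 1: 5 > 1 is true
  serial number matches: no → false
  extended warranty purchased: no → false
  NOT water damage present: no → true
  defect category ∈ {cosmetic, software}: screen is not in the set → false
  estimated repair cost < 653 USD: 528 < 653 is true
  physical drop damage: yes → true
  NOT extended warranty purchased: no → true
  product age ≥ 11 months: 46 ≥ 11 is true
Combine:
[1.1.1.1.1] false AND true = false
[1.1.1.1.2] false OR false = false
[1.1.1.1.3] true AND false = false
[1.1.1.1] exactly-one(false, false, false) = false
[1.1.1.2.1] false AND false = false
[1.1.1.2.2] true AND false = false
[1.1.1.2.3] true → true = true
[1.1.1.2.4] true AND true = true
[1.1.1.2] false AND false AND true AND true = false
[1.1.1] false AND false = false
[1.1] NOT false = true
[1] NOT true = false
[root] NOT false = true
Overall: true → honored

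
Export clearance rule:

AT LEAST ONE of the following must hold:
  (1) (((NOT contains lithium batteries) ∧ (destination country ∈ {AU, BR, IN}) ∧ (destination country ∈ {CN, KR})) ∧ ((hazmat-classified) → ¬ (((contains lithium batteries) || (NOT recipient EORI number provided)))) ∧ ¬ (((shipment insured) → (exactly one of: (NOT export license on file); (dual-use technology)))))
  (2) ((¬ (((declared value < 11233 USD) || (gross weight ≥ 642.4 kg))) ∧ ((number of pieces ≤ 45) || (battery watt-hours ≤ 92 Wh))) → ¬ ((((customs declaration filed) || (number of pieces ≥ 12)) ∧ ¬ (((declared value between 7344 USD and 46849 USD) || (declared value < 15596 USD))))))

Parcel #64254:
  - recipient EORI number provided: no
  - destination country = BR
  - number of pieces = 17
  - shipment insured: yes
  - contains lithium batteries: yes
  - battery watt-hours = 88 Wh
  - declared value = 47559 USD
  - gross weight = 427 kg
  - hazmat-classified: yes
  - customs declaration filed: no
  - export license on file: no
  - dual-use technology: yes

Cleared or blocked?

Atomic conditions:
  NOT contains lithium batteries: yes → false
  destination country ∈ {AU, BR, IN}: BR is in the set → true
  destination country ∈ {CN, KR}: BR is not in the set → false
  hazmat-classified: yes → true
  contains lithium batteries: yes → true
  NOT recipient EORI number provided: no → true
  shipment insured: yes → true
  NOT export license on file: no → true
  dual-use technology: yes → true
  declared value < 11233 USD: 47559 < 11233 is false
  gross weight ≥ 642.4 kg: 427 ≥ 642.4 is false
  number of pieces ≤ 45: 17 ≤ 45 is true
  battery watt-hours ≤ 92 Wh: 88 ≤ 92 is true
  customs declaration filed: no → false
  number of pieces ≥ 12: 17 ≥ 12 is true
  declared value between 7344 USD and 46849 USD: 47559 in [7344, 46849] is false
  declared value < 15596 USD: 47559 < 15596 is false
Combine:
[1.1] false AND true AND false = false
[1.2.2.1] true OR true = true
[1.2.2] NOT true = false
[1.2] true → false = false
[1.3.1.2] exactly-one(true, true) = false
[1.3.1] true → false = false
[1.3] NOT false = true
[1] false AND false AND true = false
[2.1.1.1] false OR false = false
[2.1.1] NOT false = true
[2.1.2] true OR true = true
[2.1] true AND true = true
[2.2.1.1] false OR true = true
[2.2.1.2.1] false OR false = false
[2.2.1.2] NOT false = true
[2.2.1] true AND true = true
[2.2] NOT true = false
[2] true → false = false
[root] false OR false = false
Overall: false → blocked

Blocked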